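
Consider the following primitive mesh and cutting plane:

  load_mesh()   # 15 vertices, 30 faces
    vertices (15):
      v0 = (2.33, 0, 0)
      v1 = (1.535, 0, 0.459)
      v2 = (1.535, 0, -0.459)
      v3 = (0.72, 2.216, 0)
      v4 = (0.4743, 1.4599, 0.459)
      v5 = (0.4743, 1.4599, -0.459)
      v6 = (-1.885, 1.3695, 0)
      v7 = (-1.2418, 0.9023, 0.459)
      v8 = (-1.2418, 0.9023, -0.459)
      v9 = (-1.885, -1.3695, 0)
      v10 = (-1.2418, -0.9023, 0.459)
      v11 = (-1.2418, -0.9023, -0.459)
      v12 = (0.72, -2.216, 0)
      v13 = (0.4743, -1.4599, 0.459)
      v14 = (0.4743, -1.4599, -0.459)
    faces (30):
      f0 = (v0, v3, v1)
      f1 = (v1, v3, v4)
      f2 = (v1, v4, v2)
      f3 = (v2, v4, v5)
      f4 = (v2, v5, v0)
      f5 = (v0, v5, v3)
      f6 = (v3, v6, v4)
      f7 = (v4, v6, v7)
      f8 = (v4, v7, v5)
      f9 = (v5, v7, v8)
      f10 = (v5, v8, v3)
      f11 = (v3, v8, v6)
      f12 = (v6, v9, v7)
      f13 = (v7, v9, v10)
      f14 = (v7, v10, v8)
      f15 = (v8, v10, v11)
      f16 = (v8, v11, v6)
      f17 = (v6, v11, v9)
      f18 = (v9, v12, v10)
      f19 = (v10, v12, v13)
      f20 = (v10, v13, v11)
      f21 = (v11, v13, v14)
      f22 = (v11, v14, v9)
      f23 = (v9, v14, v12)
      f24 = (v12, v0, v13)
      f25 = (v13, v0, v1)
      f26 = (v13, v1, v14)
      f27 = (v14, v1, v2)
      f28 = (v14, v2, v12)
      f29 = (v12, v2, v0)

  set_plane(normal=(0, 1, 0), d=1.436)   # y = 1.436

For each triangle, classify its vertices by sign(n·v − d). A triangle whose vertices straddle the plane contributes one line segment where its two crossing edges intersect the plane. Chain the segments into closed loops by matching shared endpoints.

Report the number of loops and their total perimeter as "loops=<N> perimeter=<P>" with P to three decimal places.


Straddling triangles (12 of 30):
  (v0,v3,v1) [-+-] → (1.2867, 1.436, 0)–(1.00687, 1.436, 0.161561)  len=0.3231
  (v1,v3,v4) [-++] → (1.00687, 1.436, 0.161561)–(0.491665, 1.436, 0.459)  len=0.5949
  (v1,v4,v2) [-+-] → (0.491665, 1.436, 0.459)–(0.491665, 1.436, 0.443971)  len=0.0150
  (v2,v4,v5) [-++] → (0.491665, 1.436, 0.443971)–(0.491665, 1.436, -0.459)  len=0.9030
  (v2,v5,v0) [-+-] → (0.491665, 1.436, -0.459)–(0.50468, 1.436, -0.451486)  len=0.0150
  (v0,v5,v3) [-++] → (0.50468, 1.436, -0.451486)–(1.2867, 1.436, 0)  len=0.9030
  (v3,v6,v4) [+-+] → (-1.68035, 1.436, 0)–(-0.149453, 1.436, 0.337649)  len=1.5677
  (v4,v6,v7) [+--] → (-0.149453, 1.436, 0.337649)–(0.400744, 1.436, 0.459)  len=0.5634
  (v4,v7,v5) [+-+] → (0.400744, 1.436, 0.459)–(0.400744, 1.436, -0.419652)  len=0.8787
  (v5,v7,v8) [+--] → (0.400744, 1.436, -0.419652)–(0.400744, 1.436, -0.459)  len=0.0393
  (v5,v8,v3) [+-+] → (0.400744, 1.436, -0.459)–(-0.444805, 1.436, -0.272528)  len=0.8659
  (v3,v8,v6) [+--] → (-0.444805, 1.436, -0.272528)–(-1.68035, 1.436, 0)  len=1.2652

Chained into 2 loop(s):
  loop 1: 6 segments, perimeter = 2.7540
  loop 2: 6 segments, perimeter = 5.1802
Total perimeter = 7.934

loops=2 perimeter=7.934


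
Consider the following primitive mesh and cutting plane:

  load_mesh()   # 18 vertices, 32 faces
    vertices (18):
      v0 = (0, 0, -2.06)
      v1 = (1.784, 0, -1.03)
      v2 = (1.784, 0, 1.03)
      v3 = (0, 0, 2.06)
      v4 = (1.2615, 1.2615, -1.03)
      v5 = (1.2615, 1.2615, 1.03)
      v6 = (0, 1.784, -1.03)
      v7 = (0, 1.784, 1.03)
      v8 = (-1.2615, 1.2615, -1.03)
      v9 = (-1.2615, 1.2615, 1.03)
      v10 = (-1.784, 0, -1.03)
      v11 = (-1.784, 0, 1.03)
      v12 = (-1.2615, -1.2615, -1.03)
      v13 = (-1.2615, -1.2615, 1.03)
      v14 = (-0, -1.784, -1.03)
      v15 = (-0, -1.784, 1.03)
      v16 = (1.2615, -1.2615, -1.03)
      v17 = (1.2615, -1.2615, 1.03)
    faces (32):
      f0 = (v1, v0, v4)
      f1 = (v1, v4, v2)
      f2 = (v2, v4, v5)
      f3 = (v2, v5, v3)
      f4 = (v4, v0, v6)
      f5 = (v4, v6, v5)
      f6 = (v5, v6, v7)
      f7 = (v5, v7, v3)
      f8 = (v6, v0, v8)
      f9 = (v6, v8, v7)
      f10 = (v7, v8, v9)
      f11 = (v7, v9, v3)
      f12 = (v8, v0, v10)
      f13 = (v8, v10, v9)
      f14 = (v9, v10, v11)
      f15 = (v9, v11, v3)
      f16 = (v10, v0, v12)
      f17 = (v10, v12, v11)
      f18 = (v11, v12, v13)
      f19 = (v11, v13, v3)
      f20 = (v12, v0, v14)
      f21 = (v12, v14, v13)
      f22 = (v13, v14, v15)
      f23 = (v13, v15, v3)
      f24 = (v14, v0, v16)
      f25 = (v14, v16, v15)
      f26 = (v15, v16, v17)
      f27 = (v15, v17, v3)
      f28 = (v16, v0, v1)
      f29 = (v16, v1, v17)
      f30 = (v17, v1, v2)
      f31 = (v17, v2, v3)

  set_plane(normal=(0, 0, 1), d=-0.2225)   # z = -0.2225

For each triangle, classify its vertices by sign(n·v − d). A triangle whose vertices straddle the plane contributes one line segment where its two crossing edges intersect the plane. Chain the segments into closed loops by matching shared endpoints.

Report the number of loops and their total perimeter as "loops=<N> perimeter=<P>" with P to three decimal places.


loops=1 perimeter=10.923

Straddling triangles (16 of 32):
  (v1,v4,v2) [--+] → (1.46631, 0.767004, -0.2225)–(1.784, 0, -0.2225)  len=0.8302
  (v2,v4,v5) [+-+] → (1.46631, 0.767004, -0.2225)–(1.2615, 1.2615, -0.2225)  len=0.5352
  (v4,v6,v5) [--+] → (0.494496, 1.57919, -0.2225)–(1.2615, 1.2615, -0.2225)  len=0.8302
  (v5,v6,v7) [+-+] → (0.494496, 1.57919, -0.2225)–(0, 1.784, -0.2225)  len=0.5352
  (v6,v8,v7) [--+] → (-0.767004, 1.46631, -0.2225)–(0, 1.784, -0.2225)  len=0.8302
  (v7,v8,v9) [+-+] → (-0.767004, 1.46631, -0.2225)–(-1.2615, 1.2615, -0.2225)  len=0.5352
  (v8,v10,v9) [--+] → (-1.57919, 0.494496, -0.2225)–(-1.2615, 1.2615, -0.2225)  len=0.8302
  (v9,v10,v11) [+-+] → (-1.57919, 0.494496, -0.2225)–(-1.784, 0, -0.2225)  len=0.5352
  (v10,v12,v11) [--+] → (-1.46631, -0.767004, -0.2225)–(-1.784, 0, -0.2225)  len=0.8302
  (v11,v12,v13) [+-+] → (-1.46631, -0.767004, -0.2225)–(-1.2615, -1.2615, -0.2225)  len=0.5352
  (v12,v14,v13) [--+] → (-0.494496, -1.57919, -0.2225)–(-1.2615, -1.2615, -0.2225)  len=0.8302
  (v13,v14,v15) [+-+] → (-0.494496, -1.57919, -0.2225)–(0, -1.784, -0.2225)  len=0.5352
  (v14,v16,v15) [--+] → (0.767004, -1.46631, -0.2225)–(0, -1.784, -0.2225)  len=0.8302
  (v15,v16,v17) [+-+] → (0.767004, -1.46631, -0.2225)–(1.2615, -1.2615, -0.2225)  len=0.5352
  (v16,v1,v17) [--+] → (1.57919, -0.494496, -0.2225)–(1.2615, -1.2615, -0.2225)  len=0.8302
  (v17,v1,v2) [+-+] → (1.57919, -0.494496, -0.2225)–(1.784, 0, -0.2225)  len=0.5352

Chained into 1 loop(s):
  loop 1: 16 segments, perimeter = 10.9234
Total perimeter = 10.923


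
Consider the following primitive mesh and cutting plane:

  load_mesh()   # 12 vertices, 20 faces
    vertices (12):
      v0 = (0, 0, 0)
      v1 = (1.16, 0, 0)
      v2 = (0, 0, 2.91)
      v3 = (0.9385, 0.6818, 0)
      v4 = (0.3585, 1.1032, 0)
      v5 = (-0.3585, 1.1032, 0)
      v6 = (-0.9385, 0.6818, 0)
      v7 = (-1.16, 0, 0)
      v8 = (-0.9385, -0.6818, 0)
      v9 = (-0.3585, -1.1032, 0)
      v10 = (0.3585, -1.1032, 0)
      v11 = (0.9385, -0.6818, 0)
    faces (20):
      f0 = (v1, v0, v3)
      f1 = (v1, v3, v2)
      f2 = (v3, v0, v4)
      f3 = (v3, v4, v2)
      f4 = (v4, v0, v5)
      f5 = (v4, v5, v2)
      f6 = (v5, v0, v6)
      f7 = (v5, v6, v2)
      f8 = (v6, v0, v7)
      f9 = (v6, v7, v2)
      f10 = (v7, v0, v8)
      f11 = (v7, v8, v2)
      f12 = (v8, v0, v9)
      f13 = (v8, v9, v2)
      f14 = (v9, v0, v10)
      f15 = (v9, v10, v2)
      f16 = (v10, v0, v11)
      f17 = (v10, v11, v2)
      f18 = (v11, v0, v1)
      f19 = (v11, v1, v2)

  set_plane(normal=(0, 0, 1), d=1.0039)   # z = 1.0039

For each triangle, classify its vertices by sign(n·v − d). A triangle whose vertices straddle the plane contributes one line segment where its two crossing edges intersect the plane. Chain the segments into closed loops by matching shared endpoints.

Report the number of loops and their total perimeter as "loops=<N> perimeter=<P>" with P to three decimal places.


loops=1 perimeter=4.696

Straddling triangles (10 of 20):
  (v1,v3,v2) [--+] → (0.614734, 0.446591, 1.0039)–(0.75982, 0, 1.0039)  len=0.4696
  (v3,v4,v2) [--+] → (0.234824, 0.722615, 1.0039)–(0.614734, 0.446591, 1.0039)  len=0.4696
  (v4,v5,v2) [--+] → (-0.234824, 0.722615, 1.0039)–(0.234824, 0.722615, 1.0039)  len=0.4696
  (v5,v6,v2) [--+] → (-0.614734, 0.446591, 1.0039)–(-0.234824, 0.722615, 1.0039)  len=0.4696
  (v6,v7,v2) [--+] → (-0.75982, 0, 1.0039)–(-0.614734, 0.446591, 1.0039)  len=0.4696
  (v7,v8,v2) [--+] → (-0.614734, -0.446591, 1.0039)–(-0.75982, 0, 1.0039)  len=0.4696
  (v8,v9,v2) [--+] → (-0.234824, -0.722615, 1.0039)–(-0.614734, -0.446591, 1.0039)  len=0.4696
  (v9,v10,v2) [--+] → (0.234824, -0.722615, 1.0039)–(-0.234824, -0.722615, 1.0039)  len=0.4696
  (v10,v11,v2) [--+] → (0.614734, -0.446591, 1.0039)–(0.234824, -0.722615, 1.0039)  len=0.4696
  (v11,v1,v2) [--+] → (0.75982, 0, 1.0039)–(0.614734, -0.446591, 1.0039)  len=0.4696

Chained into 1 loop(s):
  loop 1: 10 segments, perimeter = 4.6959
Total perimeter = 4.696


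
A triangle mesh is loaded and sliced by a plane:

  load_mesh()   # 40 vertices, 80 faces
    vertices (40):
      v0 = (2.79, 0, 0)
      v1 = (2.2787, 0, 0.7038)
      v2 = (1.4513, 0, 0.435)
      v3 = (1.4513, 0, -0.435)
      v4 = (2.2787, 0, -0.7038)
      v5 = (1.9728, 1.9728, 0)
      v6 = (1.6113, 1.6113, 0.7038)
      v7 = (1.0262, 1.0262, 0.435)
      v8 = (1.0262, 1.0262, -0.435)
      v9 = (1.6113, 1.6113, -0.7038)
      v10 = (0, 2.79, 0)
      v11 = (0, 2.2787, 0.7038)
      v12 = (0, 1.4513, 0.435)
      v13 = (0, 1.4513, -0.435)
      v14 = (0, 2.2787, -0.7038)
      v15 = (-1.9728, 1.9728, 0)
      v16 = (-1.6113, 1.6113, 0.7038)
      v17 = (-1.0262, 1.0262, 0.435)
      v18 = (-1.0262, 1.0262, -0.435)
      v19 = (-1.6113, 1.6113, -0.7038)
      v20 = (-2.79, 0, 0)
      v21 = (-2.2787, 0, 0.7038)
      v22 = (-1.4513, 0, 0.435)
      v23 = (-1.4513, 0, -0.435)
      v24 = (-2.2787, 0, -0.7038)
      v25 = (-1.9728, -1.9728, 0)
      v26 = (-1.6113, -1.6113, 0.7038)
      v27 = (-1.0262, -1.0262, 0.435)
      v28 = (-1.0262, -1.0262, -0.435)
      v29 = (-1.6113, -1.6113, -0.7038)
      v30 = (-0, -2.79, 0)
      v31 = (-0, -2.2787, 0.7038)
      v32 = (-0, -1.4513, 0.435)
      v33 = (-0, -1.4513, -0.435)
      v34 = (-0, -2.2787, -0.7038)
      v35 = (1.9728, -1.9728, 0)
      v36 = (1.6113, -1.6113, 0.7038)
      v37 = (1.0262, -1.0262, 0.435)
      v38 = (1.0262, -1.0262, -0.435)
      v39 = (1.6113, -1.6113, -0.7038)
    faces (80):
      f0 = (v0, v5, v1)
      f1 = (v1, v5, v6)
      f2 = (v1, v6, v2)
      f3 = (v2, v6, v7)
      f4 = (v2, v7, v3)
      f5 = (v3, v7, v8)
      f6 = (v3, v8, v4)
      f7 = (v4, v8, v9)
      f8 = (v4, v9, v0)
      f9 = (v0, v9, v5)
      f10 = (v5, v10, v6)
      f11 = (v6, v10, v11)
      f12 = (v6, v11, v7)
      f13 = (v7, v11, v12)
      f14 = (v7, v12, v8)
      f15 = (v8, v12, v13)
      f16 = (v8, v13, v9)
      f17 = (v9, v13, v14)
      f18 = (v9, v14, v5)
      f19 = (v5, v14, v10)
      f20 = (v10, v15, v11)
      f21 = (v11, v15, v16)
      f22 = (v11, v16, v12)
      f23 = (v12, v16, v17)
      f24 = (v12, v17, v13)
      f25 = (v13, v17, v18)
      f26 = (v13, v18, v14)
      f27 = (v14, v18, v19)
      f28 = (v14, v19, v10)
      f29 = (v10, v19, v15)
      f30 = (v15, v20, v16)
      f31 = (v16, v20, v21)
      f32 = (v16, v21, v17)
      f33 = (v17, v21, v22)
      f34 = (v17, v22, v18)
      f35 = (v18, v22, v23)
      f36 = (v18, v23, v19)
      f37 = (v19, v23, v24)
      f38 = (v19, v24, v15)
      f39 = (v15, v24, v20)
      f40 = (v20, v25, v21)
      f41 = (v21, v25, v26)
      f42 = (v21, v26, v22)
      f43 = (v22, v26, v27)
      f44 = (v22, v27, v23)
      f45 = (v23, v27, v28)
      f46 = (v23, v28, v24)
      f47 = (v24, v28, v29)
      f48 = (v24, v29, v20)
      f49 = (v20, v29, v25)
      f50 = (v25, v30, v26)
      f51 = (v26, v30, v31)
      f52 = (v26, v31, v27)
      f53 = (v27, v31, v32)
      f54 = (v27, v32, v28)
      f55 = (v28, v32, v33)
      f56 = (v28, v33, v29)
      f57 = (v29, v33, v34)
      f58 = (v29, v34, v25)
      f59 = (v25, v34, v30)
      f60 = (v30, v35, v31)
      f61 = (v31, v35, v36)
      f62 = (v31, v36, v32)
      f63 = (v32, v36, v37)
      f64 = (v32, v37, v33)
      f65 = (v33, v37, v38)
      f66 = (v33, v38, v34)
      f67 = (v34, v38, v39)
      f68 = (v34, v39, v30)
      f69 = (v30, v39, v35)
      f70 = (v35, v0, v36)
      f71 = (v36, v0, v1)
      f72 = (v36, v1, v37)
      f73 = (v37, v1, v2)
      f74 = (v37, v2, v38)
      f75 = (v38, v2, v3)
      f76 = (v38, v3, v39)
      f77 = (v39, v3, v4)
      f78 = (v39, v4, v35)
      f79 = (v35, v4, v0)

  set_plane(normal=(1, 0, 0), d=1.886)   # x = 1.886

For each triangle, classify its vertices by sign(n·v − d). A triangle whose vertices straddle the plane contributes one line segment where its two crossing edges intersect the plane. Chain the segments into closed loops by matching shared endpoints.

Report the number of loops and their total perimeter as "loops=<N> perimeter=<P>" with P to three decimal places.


loops=1 perimeter=8.981

Straddling triangles (18 of 80):
  (v1,v5,v6) [++-] → (1.886, 1.886, 0.16899)–(1.886, 0.948093, 0.7038)  len=1.0797
  (v1,v6,v2) [+--] → (1.886, 0.948093, 0.7038)–(1.886, 0, 0.576222)  len=0.9566
  (v3,v8,v4) [--+] → (1.886, 0.321747, -0.619522)–(1.886, 0, -0.576222)  len=0.3246
  (v4,v8,v9) [+--] → (1.886, 0.321747, -0.619522)–(1.886, 0.948093, -0.7038)  len=0.6320
  (v4,v9,v0) [+-+] → (1.886, 0.948093, -0.7038)–(1.886, 1.23578, -0.539777)  len=0.3312
  (v0,v9,v5) [+-+] → (1.886, 1.23578, -0.539777)–(1.886, 1.886, -0.16899)  len=0.7485
  (v5,v10,v6) [+--] → (1.886, 2.00876, 0)–(1.886, 1.886, 0.16899)  len=0.2089
  (v9,v14,v5) [--+] → (1.886, 1.98626, -0.0309661)–(1.886, 1.886, -0.16899)  len=0.1706
  (v5,v14,v10) [+--] → (1.886, 1.98626, -0.0309661)–(1.886, 2.00876, 0)  len=0.0383
  (v30,v35,v31) [-+-] → (1.886, -2.00876, 0)–(1.886, -1.98626, 0.0309661)  len=0.0383
  (v31,v35,v36) [-+-] → (1.886, -1.98626, 0.0309661)–(1.886, -1.886, 0.16899)  len=0.1706
  (v30,v39,v35) [--+] → (1.886, -1.886, -0.16899)–(1.886, -2.00876, 0)  len=0.2089
  (v35,v0,v36) [++-] → (1.886, -1.23578, 0.539777)–(1.886, -1.886, 0.16899)  len=0.7485
  (v36,v0,v1) [-++] → (1.886, -1.23578, 0.539777)–(1.886, -0.948093, 0.7038)  len=0.3312
  (v36,v1,v37) [-+-] → (1.886, -0.948093, 0.7038)–(1.886, -0.321747, 0.619522)  len=0.6320
  (v37,v1,v2) [-+-] → (1.886, -0.321747, 0.619522)–(1.886, 0, 0.576222)  len=0.3246
  (v39,v3,v4) [--+] → (1.886, 0, -0.576222)–(1.886, -0.948093, -0.7038)  len=0.9566
  (v39,v4,v35) [-++] → (1.886, -0.948093, -0.7038)–(1.886, -1.886, -0.16899)  len=1.0797

Chained into 1 loop(s):
  loop 1: 18 segments, perimeter = 8.9807
Total perimeter = 8.981


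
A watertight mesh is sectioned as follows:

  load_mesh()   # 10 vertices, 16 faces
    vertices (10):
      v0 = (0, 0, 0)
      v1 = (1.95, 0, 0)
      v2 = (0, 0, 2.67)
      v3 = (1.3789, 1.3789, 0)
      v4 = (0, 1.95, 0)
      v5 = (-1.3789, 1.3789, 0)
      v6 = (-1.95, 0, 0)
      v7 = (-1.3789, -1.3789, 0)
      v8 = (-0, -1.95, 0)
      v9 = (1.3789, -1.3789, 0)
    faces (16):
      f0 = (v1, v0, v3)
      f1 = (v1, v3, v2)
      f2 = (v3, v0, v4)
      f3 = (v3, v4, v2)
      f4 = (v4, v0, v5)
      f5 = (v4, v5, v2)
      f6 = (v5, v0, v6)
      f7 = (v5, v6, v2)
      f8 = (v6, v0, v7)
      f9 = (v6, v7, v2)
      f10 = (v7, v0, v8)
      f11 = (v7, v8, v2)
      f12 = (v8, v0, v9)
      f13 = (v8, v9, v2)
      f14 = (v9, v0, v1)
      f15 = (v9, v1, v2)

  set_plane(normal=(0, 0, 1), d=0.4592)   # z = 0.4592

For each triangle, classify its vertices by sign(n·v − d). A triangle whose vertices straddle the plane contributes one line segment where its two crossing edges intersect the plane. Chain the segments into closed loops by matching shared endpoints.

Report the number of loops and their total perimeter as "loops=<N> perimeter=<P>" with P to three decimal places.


loops=1 perimeter=9.886

Straddling triangles (8 of 16):
  (v1,v3,v2) [--+] → (1.14175, 1.14175, 0.4592)–(1.61463, 0, 0.4592)  len=1.2358
  (v3,v4,v2) [--+] → (0, 1.61463, 0.4592)–(1.14175, 1.14175, 0.4592)  len=1.2358
  (v4,v5,v2) [--+] → (-1.14175, 1.14175, 0.4592)–(0, 1.61463, 0.4592)  len=1.2358
  (v5,v6,v2) [--+] → (-1.61463, 0, 0.4592)–(-1.14175, 1.14175, 0.4592)  len=1.2358
  (v6,v7,v2) [--+] → (-1.14175, -1.14175, 0.4592)–(-1.61463, 0, 0.4592)  len=1.2358
  (v7,v8,v2) [--+] → (0, -1.61463, 0.4592)–(-1.14175, -1.14175, 0.4592)  len=1.2358
  (v8,v9,v2) [--+] → (1.14175, -1.14175, 0.4592)–(0, -1.61463, 0.4592)  len=1.2358
  (v9,v1,v2) [--+] → (1.61463, 0, 0.4592)–(1.14175, -1.14175, 0.4592)  len=1.2358

Chained into 1 loop(s):
  loop 1: 8 segments, perimeter = 9.8864
Total perimeter = 9.886


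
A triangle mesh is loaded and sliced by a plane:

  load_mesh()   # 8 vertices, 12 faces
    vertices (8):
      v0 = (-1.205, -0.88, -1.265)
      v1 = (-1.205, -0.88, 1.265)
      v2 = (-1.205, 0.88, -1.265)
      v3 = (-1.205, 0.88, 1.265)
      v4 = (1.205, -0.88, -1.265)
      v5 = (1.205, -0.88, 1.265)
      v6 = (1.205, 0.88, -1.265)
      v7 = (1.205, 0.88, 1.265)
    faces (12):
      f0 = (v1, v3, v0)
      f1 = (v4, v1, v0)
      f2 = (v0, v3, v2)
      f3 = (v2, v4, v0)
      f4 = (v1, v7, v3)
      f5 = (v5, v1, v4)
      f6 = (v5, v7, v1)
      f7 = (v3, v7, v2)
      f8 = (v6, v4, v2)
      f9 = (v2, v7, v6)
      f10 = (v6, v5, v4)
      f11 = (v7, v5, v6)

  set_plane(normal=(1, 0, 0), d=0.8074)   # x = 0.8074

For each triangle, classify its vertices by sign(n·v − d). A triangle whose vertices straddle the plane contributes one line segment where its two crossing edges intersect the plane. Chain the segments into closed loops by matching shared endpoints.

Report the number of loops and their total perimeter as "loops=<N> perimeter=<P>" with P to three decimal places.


loops=1 perimeter=8.580

Straddling triangles (8 of 12):
  (v4,v1,v0) [+--] → (0.8074, -0.88, -0.847602)–(0.8074, -0.88, -1.265)  len=0.4174
  (v2,v4,v0) [-+-] → (0.8074, -0.589637, -1.265)–(0.8074, -0.88, -1.265)  len=0.2904
  (v1,v7,v3) [-+-] → (0.8074, 0.589637, 1.265)–(0.8074, 0.88, 1.265)  len=0.2904
  (v5,v1,v4) [+-+] → (0.8074, -0.88, 1.265)–(0.8074, -0.88, -0.847602)  len=2.1126
  (v5,v7,v1) [++-] → (0.8074, 0.589637, 1.265)–(0.8074, -0.88, 1.265)  len=1.4696
  (v3,v7,v2) [-+-] → (0.8074, 0.88, 1.265)–(0.8074, 0.88, 0.847602)  len=0.4174
  (v6,v4,v2) [++-] → (0.8074, -0.589637, -1.265)–(0.8074, 0.88, -1.265)  len=1.4696
  (v2,v7,v6) [-++] → (0.8074, 0.88, 0.847602)–(0.8074, 0.88, -1.265)  len=2.1126

Chained into 1 loop(s):
  loop 1: 8 segments, perimeter = 8.5800
Total perimeter = 8.580


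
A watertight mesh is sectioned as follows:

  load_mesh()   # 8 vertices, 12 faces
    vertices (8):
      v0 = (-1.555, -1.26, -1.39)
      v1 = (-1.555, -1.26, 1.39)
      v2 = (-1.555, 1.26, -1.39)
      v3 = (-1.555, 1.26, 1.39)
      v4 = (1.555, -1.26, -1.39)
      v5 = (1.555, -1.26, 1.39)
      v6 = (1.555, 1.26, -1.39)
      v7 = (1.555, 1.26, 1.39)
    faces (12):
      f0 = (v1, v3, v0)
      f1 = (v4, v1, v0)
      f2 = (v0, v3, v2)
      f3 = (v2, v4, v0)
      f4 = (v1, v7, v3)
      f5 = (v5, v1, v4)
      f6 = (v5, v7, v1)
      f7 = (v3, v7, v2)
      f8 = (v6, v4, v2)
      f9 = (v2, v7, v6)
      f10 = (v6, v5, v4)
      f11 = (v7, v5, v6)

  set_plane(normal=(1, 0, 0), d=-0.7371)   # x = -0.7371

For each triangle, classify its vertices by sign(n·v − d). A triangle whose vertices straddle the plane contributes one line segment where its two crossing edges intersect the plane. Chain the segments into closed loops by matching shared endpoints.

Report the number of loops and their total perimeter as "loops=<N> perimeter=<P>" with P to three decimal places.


Straddling triangles (8 of 12):
  (v4,v1,v0) [+--] → (-0.7371, -1.26, 0.658887)–(-0.7371, -1.26, -1.39)  len=2.0489
  (v2,v4,v0) [-+-] → (-0.7371, 0.597264, -1.39)–(-0.7371, -1.26, -1.39)  len=1.8573
  (v1,v7,v3) [-+-] → (-0.7371, -0.597264, 1.39)–(-0.7371, 1.26, 1.39)  len=1.8573
  (v5,v1,v4) [+-+] → (-0.7371, -1.26, 1.39)–(-0.7371, -1.26, 0.658887)  len=0.7311
  (v5,v7,v1) [++-] → (-0.7371, -0.597264, 1.39)–(-0.7371, -1.26, 1.39)  len=0.6627
  (v3,v7,v2) [-+-] → (-0.7371, 1.26, 1.39)–(-0.7371, 1.26, -0.658887)  len=2.0489
  (v6,v4,v2) [++-] → (-0.7371, 0.597264, -1.39)–(-0.7371, 1.26, -1.39)  len=0.6627
  (v2,v7,v6) [-++] → (-0.7371, 1.26, -0.658887)–(-0.7371, 1.26, -1.39)  len=0.7311

Chained into 1 loop(s):
  loop 1: 8 segments, perimeter = 10.6000
Total perimeter = 10.600

loops=1 perimeter=10.600


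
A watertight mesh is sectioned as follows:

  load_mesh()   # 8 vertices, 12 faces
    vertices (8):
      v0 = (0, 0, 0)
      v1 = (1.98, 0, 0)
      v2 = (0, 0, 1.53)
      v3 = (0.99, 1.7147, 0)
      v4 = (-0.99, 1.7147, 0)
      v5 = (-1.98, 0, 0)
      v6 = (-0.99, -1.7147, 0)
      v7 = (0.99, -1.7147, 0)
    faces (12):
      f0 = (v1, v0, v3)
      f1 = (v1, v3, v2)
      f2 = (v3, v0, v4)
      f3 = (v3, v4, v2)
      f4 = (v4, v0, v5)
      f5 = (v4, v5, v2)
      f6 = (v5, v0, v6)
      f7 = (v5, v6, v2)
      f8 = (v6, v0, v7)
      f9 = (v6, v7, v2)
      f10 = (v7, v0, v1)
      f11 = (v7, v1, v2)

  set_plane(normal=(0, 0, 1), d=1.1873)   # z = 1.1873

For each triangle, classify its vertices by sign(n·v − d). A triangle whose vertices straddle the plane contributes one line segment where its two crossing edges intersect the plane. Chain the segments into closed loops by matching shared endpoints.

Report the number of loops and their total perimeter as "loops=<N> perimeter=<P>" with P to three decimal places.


Straddling triangles (6 of 12):
  (v1,v3,v2) [--+] → (0.221747, 0.38407, 1.1873)–(0.443494, 0, 1.1873)  len=0.4435
  (v3,v4,v2) [--+] → (-0.221747, 0.38407, 1.1873)–(0.221747, 0.38407, 1.1873)  len=0.4435
  (v4,v5,v2) [--+] → (-0.443494, 0, 1.1873)–(-0.221747, 0.38407, 1.1873)  len=0.4435
  (v5,v6,v2) [--+] → (-0.221747, -0.38407, 1.1873)–(-0.443494, 0, 1.1873)  len=0.4435
  (v6,v7,v2) [--+] → (0.221747, -0.38407, 1.1873)–(-0.221747, -0.38407, 1.1873)  len=0.4435
  (v7,v1,v2) [--+] → (0.443494, 0, 1.1873)–(0.221747, -0.38407, 1.1873)  len=0.4435

Chained into 1 loop(s):
  loop 1: 6 segments, perimeter = 2.6609
Total perimeter = 2.661

loops=1 perimeter=2.661


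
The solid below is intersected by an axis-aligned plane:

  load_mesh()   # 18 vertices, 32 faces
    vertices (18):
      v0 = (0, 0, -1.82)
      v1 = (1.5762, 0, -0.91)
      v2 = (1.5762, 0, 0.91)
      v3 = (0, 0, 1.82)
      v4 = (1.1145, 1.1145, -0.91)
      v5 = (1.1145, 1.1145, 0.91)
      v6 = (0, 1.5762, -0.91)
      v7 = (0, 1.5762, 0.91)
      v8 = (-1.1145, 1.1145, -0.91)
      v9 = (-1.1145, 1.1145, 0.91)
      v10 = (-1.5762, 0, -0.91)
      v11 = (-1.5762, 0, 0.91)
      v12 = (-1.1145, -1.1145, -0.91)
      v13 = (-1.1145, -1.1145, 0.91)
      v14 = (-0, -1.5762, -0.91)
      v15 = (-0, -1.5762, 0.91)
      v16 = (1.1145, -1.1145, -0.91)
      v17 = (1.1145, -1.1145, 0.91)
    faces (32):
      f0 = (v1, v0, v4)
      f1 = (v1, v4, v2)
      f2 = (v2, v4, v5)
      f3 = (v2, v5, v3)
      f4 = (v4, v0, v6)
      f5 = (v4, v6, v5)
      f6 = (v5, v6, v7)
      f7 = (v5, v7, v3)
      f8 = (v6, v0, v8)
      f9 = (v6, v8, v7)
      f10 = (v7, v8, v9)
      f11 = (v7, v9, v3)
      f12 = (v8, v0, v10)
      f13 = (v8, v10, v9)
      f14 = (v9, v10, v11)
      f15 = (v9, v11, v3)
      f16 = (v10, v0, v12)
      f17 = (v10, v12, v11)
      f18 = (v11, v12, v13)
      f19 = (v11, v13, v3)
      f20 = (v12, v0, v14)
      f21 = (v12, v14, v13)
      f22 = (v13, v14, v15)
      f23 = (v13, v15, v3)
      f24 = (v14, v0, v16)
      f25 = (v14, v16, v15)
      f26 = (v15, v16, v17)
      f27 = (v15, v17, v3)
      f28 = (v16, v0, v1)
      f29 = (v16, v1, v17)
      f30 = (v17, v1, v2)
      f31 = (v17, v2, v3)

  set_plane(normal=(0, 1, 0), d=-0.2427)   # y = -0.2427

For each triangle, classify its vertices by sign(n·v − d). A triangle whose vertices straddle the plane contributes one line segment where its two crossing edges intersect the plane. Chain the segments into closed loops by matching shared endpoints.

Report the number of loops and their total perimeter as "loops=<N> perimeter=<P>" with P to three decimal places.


loops=1 perimeter=10.333

Straddling triangles (12 of 32):
  (v10,v0,v12) [++-] → (-0.2427, -0.2427, -1.62183)–(-1.47566, -0.2427, -0.91)  len=1.4237
  (v10,v12,v11) [+-+] → (-1.47566, -0.2427, -0.91)–(-1.47566, -0.2427, 0.513666)  len=1.4237
  (v11,v12,v13) [+--] → (-1.47566, -0.2427, 0.513666)–(-1.47566, -0.2427, 0.91)  len=0.3963
  (v11,v13,v3) [+-+] → (-1.47566, -0.2427, 0.91)–(-0.2427, -0.2427, 1.62183)  len=1.4237
  (v12,v0,v14) [-+-] → (-0.2427, -0.2427, -1.62183)–(0, -0.2427, -1.67988)  len=0.2495
  (v13,v15,v3) [--+] → (0, -0.2427, 1.67988)–(-0.2427, -0.2427, 1.62183)  len=0.2495
  (v14,v0,v16) [-+-] → (0, -0.2427, -1.67988)–(0.2427, -0.2427, -1.62183)  len=0.2495
  (v15,v17,v3) [--+] → (0.2427, -0.2427, 1.62183)–(0, -0.2427, 1.67988)  len=0.2495
  (v16,v0,v1) [-++] → (0.2427, -0.2427, -1.62183)–(1.47566, -0.2427, -0.91)  len=1.4237
  (v16,v1,v17) [-+-] → (1.47566, -0.2427, -0.91)–(1.47566, -0.2427, -0.513666)  len=0.3963
  (v17,v1,v2) [-++] → (1.47566, -0.2427, -0.513666)–(1.47566, -0.2427, 0.91)  len=1.4237
  (v17,v2,v3) [-++] → (1.47566, -0.2427, 0.91)–(0.2427, -0.2427, 1.62183)  len=1.4237

Chained into 1 loop(s):
  loop 1: 12 segments, perimeter = 10.3329
Total perimeter = 10.333


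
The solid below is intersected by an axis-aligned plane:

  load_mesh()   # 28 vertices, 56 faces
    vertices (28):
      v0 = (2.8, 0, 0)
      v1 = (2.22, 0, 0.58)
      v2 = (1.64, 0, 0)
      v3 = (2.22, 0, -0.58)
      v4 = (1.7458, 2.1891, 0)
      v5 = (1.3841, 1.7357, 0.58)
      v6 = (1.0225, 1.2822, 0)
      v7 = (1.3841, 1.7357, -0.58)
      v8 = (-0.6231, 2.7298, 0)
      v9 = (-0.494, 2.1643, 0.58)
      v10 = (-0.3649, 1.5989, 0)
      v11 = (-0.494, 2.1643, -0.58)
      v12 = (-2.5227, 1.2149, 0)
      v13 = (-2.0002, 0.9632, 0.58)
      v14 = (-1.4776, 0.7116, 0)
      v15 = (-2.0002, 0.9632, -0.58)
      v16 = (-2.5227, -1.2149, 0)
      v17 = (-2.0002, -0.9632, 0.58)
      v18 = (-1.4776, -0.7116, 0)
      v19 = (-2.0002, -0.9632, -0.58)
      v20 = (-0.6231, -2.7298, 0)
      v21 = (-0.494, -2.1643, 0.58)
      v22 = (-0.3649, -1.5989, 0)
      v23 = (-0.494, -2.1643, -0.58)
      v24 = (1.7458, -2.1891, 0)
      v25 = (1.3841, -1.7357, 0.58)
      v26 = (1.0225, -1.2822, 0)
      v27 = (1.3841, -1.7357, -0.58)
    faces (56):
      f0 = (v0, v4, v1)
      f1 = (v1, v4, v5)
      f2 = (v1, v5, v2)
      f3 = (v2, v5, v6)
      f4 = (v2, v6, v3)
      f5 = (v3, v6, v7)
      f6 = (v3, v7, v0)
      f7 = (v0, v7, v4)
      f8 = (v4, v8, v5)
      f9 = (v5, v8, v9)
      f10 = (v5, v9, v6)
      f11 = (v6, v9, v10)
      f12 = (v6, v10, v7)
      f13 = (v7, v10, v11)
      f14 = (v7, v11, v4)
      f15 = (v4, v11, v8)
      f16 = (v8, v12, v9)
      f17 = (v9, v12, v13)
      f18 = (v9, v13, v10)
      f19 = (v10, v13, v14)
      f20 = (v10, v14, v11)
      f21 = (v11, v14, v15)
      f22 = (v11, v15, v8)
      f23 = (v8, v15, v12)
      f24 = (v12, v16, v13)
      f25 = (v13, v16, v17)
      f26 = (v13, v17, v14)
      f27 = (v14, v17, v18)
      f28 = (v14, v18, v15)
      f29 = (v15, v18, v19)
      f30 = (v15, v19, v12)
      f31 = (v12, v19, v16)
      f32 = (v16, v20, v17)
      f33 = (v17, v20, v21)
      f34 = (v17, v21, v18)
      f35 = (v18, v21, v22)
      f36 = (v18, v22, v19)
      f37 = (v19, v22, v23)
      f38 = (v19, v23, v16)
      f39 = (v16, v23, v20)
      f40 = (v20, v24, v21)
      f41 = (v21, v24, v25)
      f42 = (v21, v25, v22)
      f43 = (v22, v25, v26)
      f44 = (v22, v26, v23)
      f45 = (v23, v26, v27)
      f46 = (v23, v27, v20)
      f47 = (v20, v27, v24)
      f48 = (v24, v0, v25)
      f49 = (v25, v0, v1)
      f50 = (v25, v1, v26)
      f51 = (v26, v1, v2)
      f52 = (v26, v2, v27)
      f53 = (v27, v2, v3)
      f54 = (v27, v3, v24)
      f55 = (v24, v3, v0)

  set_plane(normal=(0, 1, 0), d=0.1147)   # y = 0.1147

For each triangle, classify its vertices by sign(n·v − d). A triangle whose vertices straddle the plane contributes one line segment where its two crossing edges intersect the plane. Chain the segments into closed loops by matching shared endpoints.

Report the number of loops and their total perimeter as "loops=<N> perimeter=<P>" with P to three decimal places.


loops=2 perimeter=6.404

Straddling triangles (16 of 56):
  (v0,v4,v1) [-+-] → (2.74476, 0.1147, 0)–(2.19515, 0.1147, 0.54961)  len=0.7773
  (v1,v4,v5) [-++] → (2.19515, 0.1147, 0.54961)–(2.16476, 0.1147, 0.58)  len=0.0430
  (v1,v5,v2) [-+-] → (2.16476, 0.1147, 0.58)–(1.62309, 0.1147, 0.0383281)  len=0.7660
  (v2,v5,v6) [-++] → (1.62309, 0.1147, 0.0383281)–(1.58476, 0.1147, 0)  len=0.0542
  (v2,v6,v3) [-+-] → (1.58476, 0.1147, 0)–(2.11288, 0.1147, -0.528116)  len=0.7469
  (v3,v6,v7) [-++] → (2.11288, 0.1147, -0.528116)–(2.16476, 0.1147, -0.58)  len=0.0734
  (v3,v7,v0) [-+-] → (2.16476, 0.1147, -0.58)–(2.70643, 0.1147, -0.0383281)  len=0.7660
  (v0,v7,v4) [-++] → (2.70643, 0.1147, -0.0383281)–(2.74476, 0.1147, 0)  len=0.0542
  (v12,v16,v13) [+-+] → (-2.5227, 0.1147, 0)–(-2.20374, 0.1147, 0.354055)  len=0.4765
  (v13,v16,v17) [+--] → (-2.20374, 0.1147, 0.354055)–(-2.0002, 0.1147, 0.58)  len=0.3041
  (v13,v17,v14) [+-+] → (-2.0002, 0.1147, 0.58)–(-1.66386, 0.1147, 0.206712)  len=0.5025
  (v14,v17,v18) [+--] → (-1.66386, 0.1147, 0.206712)–(-1.4776, 0.1147, 0)  len=0.2782
  (v14,v18,v15) [+-+] → (-1.4776, 0.1147, 0)–(-1.73544, 0.1147, -0.286156)  len=0.3852
  (v15,v18,v19) [+--] → (-1.73544, 0.1147, -0.286156)–(-2.0002, 0.1147, -0.58)  len=0.3955
  (v15,v19,v12) [+-+] → (-2.0002, 0.1147, -0.58)–(-2.25878, 0.1147, -0.292969)  len=0.3863
  (v12,v19,v16) [+--] → (-2.25878, 0.1147, -0.292969)–(-2.5227, 0.1147, 0)  len=0.3943

Chained into 2 loop(s):
  loop 1: 8 segments, perimeter = 3.2810
  loop 2: 8 segments, perimeter = 3.1227
Total perimeter = 6.404


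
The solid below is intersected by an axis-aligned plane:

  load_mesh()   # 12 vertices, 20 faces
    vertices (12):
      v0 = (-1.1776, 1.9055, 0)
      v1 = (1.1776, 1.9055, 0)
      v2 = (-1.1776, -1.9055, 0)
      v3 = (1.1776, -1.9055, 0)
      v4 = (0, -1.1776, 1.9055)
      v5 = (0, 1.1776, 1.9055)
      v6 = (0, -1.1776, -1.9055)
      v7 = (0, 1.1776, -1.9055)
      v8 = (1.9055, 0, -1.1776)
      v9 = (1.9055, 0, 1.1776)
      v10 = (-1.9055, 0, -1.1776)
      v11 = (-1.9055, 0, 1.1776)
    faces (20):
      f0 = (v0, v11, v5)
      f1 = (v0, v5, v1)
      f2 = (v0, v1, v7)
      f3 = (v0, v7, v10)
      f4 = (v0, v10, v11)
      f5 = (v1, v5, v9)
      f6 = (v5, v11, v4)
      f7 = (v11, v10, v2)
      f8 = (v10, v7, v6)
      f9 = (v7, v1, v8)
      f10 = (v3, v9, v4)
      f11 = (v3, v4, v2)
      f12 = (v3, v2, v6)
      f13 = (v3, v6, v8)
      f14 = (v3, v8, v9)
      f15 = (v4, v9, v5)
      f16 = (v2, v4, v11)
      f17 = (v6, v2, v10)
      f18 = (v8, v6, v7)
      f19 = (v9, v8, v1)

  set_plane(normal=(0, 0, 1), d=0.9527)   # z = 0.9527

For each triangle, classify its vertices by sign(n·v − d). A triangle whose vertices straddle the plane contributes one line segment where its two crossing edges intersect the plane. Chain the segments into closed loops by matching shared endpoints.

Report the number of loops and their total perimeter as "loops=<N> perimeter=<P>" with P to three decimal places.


Straddling triangles (10 of 20):
  (v0,v11,v5) [-++] → (-1.76648, 0.363916, 0.9527)–(-0.588831, 1.54157, 0.9527)  len=1.6655
  (v0,v5,v1) [-+-] → (-0.588831, 1.54157, 0.9527)–(0.588831, 1.54157, 0.9527)  len=1.1777
  (v0,v10,v11) [--+] → (-1.9055, 0, 0.9527)–(-1.76648, 0.363916, 0.9527)  len=0.3896
  (v1,v5,v9) [-++] → (0.588831, 1.54157, 0.9527)–(1.76648, 0.363916, 0.9527)  len=1.6655
  (v11,v10,v2) [+--] → (-1.9055, 0, 0.9527)–(-1.76648, -0.363916, 0.9527)  len=0.3896
  (v3,v9,v4) [-++] → (1.76648, -0.363916, 0.9527)–(0.588831, -1.54157, 0.9527)  len=1.6655
  (v3,v4,v2) [-+-] → (0.588831, -1.54157, 0.9527)–(-0.588831, -1.54157, 0.9527)  len=1.1777
  (v3,v8,v9) [--+] → (1.9055, 0, 0.9527)–(1.76648, -0.363916, 0.9527)  len=0.3896
  (v2,v4,v11) [-++] → (-0.588831, -1.54157, 0.9527)–(-1.76648, -0.363916, 0.9527)  len=1.6655
  (v9,v8,v1) [+--] → (1.9055, 0, 0.9527)–(1.76648, 0.363916, 0.9527)  len=0.3896

Chained into 1 loop(s):
  loop 1: 10 segments, perimeter = 10.5754
Total perimeter = 10.575

loops=1 perimeter=10.575


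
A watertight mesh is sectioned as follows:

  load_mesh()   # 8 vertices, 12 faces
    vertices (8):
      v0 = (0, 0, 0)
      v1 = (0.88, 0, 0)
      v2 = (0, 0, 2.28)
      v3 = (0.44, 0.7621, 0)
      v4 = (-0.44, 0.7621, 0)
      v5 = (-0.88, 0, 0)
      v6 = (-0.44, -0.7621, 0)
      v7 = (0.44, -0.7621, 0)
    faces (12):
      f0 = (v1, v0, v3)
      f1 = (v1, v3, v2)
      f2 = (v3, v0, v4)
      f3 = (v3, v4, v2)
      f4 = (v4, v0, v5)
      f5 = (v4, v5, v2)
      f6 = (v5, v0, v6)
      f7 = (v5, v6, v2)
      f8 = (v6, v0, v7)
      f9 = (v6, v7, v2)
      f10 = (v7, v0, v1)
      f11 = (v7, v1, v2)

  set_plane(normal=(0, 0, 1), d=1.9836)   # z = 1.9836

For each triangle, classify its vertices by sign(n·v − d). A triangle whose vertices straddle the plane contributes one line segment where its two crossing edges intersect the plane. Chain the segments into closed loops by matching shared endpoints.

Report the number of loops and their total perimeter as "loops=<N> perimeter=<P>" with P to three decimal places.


loops=1 perimeter=0.686

Straddling triangles (6 of 12):
  (v1,v3,v2) [--+] → (0.0572, 0.099073, 1.9836)–(0.1144, 0, 1.9836)  len=0.1144
  (v3,v4,v2) [--+] → (-0.0572, 0.099073, 1.9836)–(0.0572, 0.099073, 1.9836)  len=0.1144
  (v4,v5,v2) [--+] → (-0.1144, 0, 1.9836)–(-0.0572, 0.099073, 1.9836)  len=0.1144
  (v5,v6,v2) [--+] → (-0.0572, -0.099073, 1.9836)–(-0.1144, 0, 1.9836)  len=0.1144
  (v6,v7,v2) [--+] → (0.0572, -0.099073, 1.9836)–(-0.0572, -0.099073, 1.9836)  len=0.1144
  (v7,v1,v2) [--+] → (0.1144, 0, 1.9836)–(0.0572, -0.099073, 1.9836)  len=0.1144

Chained into 1 loop(s):
  loop 1: 6 segments, perimeter = 0.6864
Total perimeter = 0.686


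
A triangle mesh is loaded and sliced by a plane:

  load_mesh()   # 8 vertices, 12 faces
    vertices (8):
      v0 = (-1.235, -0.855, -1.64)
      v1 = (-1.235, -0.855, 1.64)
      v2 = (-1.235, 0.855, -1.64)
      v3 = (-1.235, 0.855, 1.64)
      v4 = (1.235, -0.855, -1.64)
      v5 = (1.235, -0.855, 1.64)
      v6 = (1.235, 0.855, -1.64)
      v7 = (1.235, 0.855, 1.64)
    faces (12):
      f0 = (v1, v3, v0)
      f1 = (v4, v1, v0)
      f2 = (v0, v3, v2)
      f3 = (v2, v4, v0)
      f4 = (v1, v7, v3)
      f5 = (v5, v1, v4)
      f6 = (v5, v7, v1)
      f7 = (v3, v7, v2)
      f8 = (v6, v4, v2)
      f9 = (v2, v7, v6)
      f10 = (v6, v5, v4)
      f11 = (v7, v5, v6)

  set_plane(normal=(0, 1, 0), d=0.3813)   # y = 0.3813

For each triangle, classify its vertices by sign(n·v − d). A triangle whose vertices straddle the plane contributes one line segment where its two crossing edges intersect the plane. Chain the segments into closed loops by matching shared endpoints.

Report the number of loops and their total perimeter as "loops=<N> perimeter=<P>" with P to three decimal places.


loops=1 perimeter=11.500

Straddling triangles (8 of 12):
  (v1,v3,v0) [-+-] → (-1.235, 0.3813, 1.64)–(-1.235, 0.3813, 0.731382)  len=0.9086
  (v0,v3,v2) [-++] → (-1.235, 0.3813, 0.731382)–(-1.235, 0.3813, -1.64)  len=2.3714
  (v2,v4,v0) [+--] → (-0.550767, 0.3813, -1.64)–(-1.235, 0.3813, -1.64)  len=0.6842
  (v1,v7,v3) [-++] → (0.550767, 0.3813, 1.64)–(-1.235, 0.3813, 1.64)  len=1.7858
  (v5,v7,v1) [-+-] → (1.235, 0.3813, 1.64)–(0.550767, 0.3813, 1.64)  len=0.6842
  (v6,v4,v2) [+-+] → (1.235, 0.3813, -1.64)–(-0.550767, 0.3813, -1.64)  len=1.7858
  (v6,v5,v4) [+--] → (1.235, 0.3813, -0.731382)–(1.235, 0.3813, -1.64)  len=0.9086
  (v7,v5,v6) [+-+] → (1.235, 0.3813, 1.64)–(1.235, 0.3813, -0.731382)  len=2.3714

Chained into 1 loop(s):
  loop 1: 8 segments, perimeter = 11.5000
Total perimeter = 11.500


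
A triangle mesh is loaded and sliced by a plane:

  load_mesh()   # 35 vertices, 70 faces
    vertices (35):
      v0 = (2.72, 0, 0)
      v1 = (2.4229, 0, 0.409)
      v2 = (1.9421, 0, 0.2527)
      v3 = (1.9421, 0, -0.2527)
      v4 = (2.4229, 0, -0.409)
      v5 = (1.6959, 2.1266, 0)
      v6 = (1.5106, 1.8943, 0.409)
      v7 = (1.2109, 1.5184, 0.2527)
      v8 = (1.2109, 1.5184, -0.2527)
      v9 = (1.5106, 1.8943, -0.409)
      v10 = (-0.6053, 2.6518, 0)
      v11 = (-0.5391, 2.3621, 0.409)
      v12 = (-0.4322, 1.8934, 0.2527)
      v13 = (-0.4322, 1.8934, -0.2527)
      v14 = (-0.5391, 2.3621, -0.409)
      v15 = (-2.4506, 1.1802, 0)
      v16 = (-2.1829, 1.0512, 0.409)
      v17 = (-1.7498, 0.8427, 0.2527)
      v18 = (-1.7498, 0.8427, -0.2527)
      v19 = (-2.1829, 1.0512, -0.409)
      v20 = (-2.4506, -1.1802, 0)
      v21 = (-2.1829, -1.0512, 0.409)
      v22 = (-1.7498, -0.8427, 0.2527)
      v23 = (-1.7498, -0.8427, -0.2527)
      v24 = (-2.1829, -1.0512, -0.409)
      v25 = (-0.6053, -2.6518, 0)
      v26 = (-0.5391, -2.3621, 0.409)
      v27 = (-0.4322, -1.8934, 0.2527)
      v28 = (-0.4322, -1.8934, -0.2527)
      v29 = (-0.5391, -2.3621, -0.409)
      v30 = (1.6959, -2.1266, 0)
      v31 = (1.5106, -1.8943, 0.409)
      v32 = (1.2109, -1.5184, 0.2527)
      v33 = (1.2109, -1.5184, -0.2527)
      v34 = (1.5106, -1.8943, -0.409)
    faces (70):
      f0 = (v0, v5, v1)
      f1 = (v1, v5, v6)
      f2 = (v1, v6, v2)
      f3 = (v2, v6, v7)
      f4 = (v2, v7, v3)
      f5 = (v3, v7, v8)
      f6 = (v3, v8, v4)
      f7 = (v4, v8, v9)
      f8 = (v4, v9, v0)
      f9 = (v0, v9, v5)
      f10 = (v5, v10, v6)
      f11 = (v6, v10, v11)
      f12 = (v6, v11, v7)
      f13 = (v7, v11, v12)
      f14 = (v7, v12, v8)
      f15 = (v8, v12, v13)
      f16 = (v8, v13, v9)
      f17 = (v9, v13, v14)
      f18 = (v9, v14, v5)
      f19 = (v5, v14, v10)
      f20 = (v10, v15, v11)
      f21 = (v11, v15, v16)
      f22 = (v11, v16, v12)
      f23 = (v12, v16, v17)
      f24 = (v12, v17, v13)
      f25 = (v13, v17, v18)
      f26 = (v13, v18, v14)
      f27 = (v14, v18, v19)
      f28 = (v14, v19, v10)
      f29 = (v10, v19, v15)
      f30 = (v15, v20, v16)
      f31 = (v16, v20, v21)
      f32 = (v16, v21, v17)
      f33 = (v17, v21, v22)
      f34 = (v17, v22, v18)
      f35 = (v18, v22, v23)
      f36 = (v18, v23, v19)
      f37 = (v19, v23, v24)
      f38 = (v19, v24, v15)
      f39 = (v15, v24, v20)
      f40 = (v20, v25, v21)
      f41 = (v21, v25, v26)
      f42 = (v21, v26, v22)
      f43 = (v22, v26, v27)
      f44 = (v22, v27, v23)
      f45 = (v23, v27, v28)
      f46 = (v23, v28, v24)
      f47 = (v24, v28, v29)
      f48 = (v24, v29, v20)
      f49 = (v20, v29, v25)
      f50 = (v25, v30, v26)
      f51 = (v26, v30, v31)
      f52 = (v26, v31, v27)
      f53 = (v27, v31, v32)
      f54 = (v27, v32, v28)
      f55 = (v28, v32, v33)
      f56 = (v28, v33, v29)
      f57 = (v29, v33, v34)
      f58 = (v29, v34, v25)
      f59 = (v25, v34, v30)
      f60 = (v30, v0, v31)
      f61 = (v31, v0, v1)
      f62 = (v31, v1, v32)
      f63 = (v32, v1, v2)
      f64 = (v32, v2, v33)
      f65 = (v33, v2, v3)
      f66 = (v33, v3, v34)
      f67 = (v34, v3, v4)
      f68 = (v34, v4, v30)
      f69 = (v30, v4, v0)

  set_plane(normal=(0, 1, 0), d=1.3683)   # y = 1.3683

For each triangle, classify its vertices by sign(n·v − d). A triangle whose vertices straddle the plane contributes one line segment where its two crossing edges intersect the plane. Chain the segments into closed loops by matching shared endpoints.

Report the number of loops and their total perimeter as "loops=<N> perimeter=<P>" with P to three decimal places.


loops=2 perimeter=5.643

Straddling triangles (20 of 70):
  (v0,v5,v1) [-+-] → (2.06107, 1.3683, 0)–(1.95513, 1.3683, 0.145841)  len=0.1803
  (v1,v5,v6) [-++] → (1.95513, 1.3683, 0.145841)–(1.76392, 1.3683, 0.409)  len=0.3253
  (v1,v6,v2) [-+-] → (1.76392, 1.3683, 0.409)–(1.63042, 1.3683, 0.365599)  len=0.1404
  (v2,v6,v7) [-++] → (1.63042, 1.3683, 0.365599)–(1.28318, 1.3683, 0.2527)  len=0.3651
  (v2,v7,v3) [-+-] → (1.28318, 1.3683, 0.2527)–(1.28318, 1.3683, 0.202739)  len=0.0500
  (v3,v7,v8) [-++] → (1.28318, 1.3683, 0.202739)–(1.28318, 1.3683, -0.2527)  len=0.4554
  (v3,v8,v4) [-+-] → (1.28318, 1.3683, -0.2527)–(1.33071, 1.3683, -0.268151)  len=0.0500
  (v4,v8,v9) [-++] → (1.33071, 1.3683, -0.268151)–(1.76392, 1.3683, -0.409)  len=0.4555
  (v4,v9,v0) [-+-] → (1.76392, 1.3683, -0.409)–(1.84642, 1.3683, -0.295431)  len=0.1404
  (v0,v9,v5) [-++] → (1.84642, 1.3683, -0.295431)–(2.06107, 1.3683, 0)  len=0.3652
  (v10,v15,v11) [+-+] → (-2.21473, 1.3683, 0)–(-2.14638, 1.3683, 0.0650926)  len=0.0944
  (v11,v15,v16) [+--] → (-2.14638, 1.3683, 0.0650926)–(-1.78527, 1.3683, 0.409)  len=0.4987
  (v11,v16,v12) [+-+] → (-1.78527, 1.3683, 0.409)–(-1.52374, 1.3683, 0.350151)  len=0.2681
  (v12,v16,v17) [+--] → (-1.52374, 1.3683, 0.350151)–(-1.09069, 1.3683, 0.2527)  len=0.4439
  (v12,v17,v13) [+-+] → (-1.09069, 1.3683, 0.2527)–(-1.09069, 1.3683, -0.000120253)  len=0.2528
  (v13,v17,v18) [+--] → (-1.09069, 1.3683, -0.000120253)–(-1.09069, 1.3683, -0.2527)  len=0.2526
  (v13,v18,v14) [+-+] → (-1.09069, 1.3683, -0.2527)–(-1.33099, 1.3683, -0.306768)  len=0.2463
  (v14,v18,v19) [+--] → (-1.33099, 1.3683, -0.306768)–(-1.78527, 1.3683, -0.409)  len=0.4656
  (v14,v19,v10) [+-+] → (-1.78527, 1.3683, -0.409)–(-1.87036, 1.3683, -0.327972)  len=0.1175
  (v10,v19,v15) [+--] → (-1.87036, 1.3683, -0.327972)–(-2.21473, 1.3683, 0)  len=0.4756

Chained into 2 loop(s):
  loop 1: 10 segments, perimeter = 2.5275
  loop 2: 10 segments, perimeter = 3.1154
Total perimeter = 5.643
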